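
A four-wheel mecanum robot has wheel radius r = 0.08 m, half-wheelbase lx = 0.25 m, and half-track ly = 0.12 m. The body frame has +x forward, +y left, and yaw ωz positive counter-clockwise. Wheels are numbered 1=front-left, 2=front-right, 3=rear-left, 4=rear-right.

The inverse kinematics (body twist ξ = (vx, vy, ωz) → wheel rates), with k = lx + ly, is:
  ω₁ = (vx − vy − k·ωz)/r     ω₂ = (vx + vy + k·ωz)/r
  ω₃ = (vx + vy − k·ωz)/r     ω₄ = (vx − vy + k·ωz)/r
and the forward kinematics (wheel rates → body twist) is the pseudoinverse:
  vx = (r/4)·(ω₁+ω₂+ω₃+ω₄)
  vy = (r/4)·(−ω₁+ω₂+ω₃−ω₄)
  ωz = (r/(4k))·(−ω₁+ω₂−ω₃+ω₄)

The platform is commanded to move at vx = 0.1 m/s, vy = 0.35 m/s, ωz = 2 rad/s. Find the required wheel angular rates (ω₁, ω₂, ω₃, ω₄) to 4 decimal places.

(-12.3750, 14.8750, -3.6250, 6.1250)

k = lx + ly = 0.25 + 0.12 = 0.3700;  k·ωz = 0.3700·2 = 0.7400
ω₁ (FL) = (vx − vy − k·ωz)/r = -0.9900/0.08 = -12.3750
ω₂ (FR) = (vx + vy + k·ωz)/r = 1.1900/0.08 = 14.8750
ω₃ (RL) = (vx + vy − k·ωz)/r = -0.2900/0.08 = -3.6250
ω₄ (RR) = (vx − vy + k·ωz)/r = 0.4900/0.08 = 6.1250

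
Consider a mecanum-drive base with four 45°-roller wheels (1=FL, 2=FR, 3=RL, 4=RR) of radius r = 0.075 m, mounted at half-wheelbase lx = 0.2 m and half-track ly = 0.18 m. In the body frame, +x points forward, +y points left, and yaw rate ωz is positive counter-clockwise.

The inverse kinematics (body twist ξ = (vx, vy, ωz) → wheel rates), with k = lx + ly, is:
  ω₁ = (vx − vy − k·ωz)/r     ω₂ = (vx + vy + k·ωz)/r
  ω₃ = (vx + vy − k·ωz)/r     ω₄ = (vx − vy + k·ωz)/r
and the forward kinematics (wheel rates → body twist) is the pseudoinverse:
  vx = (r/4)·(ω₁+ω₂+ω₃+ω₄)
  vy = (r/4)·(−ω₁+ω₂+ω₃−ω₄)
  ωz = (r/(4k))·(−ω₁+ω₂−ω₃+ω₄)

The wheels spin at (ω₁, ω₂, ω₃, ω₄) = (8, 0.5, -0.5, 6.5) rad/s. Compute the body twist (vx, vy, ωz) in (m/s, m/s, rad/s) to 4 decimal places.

k = lx + ly = 0.2 + 0.18 = 0.3800
ω₁+ω₂+ω₃+ω₄ = 14.5000  →  vx = (0.075/4)·14.5000 = 0.2719
−ω₁+ω₂+ω₃−ω₄ = -14.5000  →  vy = (0.075/4)·-14.5000 = -0.2719
−ω₁+ω₂−ω₃+ω₄ = -0.5000  →  ωz = (0.075/1.5200)·-0.5000 = -0.0247

(0.2719, -0.2719, -0.0247)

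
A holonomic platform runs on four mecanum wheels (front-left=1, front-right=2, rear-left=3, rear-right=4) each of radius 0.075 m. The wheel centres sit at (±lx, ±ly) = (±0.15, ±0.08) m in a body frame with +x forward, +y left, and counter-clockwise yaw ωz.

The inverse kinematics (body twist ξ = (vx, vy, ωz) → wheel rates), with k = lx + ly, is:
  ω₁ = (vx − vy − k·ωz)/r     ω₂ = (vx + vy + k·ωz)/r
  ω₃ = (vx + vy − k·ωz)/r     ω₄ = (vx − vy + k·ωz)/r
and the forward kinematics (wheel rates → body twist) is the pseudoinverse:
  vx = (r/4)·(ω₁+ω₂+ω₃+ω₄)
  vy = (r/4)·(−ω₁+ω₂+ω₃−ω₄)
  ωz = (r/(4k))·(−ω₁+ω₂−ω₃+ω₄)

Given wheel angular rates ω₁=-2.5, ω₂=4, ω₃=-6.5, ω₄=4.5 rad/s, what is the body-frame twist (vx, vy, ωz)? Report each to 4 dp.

(-0.0094, -0.0844, 1.4266)

k = lx + ly = 0.15 + 0.08 = 0.2300
ω₁+ω₂+ω₃+ω₄ = -0.5000  →  vx = (0.075/4)·-0.5000 = -0.0094
−ω₁+ω₂+ω₃−ω₄ = -4.5000  →  vy = (0.075/4)·-4.5000 = -0.0844
−ω₁+ω₂−ω₃+ω₄ = 17.5000  →  ωz = (0.075/0.9200)·17.5000 = 1.4266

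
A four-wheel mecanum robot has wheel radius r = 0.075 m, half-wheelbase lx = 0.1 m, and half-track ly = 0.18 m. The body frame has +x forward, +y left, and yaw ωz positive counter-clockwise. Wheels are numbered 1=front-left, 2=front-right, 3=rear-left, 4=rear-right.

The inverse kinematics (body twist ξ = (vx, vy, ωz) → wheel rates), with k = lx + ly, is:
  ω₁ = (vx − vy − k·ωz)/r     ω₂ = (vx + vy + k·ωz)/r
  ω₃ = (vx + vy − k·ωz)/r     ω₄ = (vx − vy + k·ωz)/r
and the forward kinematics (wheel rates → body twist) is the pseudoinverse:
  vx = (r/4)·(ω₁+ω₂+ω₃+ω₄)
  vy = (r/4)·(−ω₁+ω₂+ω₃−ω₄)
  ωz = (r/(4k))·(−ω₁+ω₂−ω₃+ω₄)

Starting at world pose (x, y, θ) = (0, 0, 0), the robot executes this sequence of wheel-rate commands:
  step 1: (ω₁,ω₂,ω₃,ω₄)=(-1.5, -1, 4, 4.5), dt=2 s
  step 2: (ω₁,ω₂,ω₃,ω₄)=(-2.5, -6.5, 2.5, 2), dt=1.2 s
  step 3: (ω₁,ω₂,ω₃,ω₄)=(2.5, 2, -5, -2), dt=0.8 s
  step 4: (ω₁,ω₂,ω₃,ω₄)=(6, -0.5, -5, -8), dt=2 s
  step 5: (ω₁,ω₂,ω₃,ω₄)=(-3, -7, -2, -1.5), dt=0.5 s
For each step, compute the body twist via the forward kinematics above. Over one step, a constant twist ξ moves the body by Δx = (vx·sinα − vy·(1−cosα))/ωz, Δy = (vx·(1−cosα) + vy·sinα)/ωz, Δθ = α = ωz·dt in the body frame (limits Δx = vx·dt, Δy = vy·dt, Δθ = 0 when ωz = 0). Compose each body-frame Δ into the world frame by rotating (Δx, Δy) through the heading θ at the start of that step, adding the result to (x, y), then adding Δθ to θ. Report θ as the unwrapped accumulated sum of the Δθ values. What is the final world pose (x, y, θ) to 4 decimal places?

(-0.2629, 0.0985, -1.4833)

step 1: ξ=(vx,vy,ωz)=(0.1125, 0.0000, 0.0670), dt=2.0 → body Δ=(0.2243, 0.0150, 0.1339) → world pose (0.2243, 0.0150, 0.1339)
step 2: ξ=(vx,vy,ωz)=(-0.0844, -0.0656, -0.3013), dt=1.2 → body Δ=(-0.1131, -0.0589, -0.3616) → world pose (0.1201, -0.0585, -0.2277)
step 3: ξ=(vx,vy,ωz)=(-0.0469, -0.0656, 0.1674), dt=0.8 → body Δ=(-0.0339, -0.0549, 0.1339) → world pose (0.0747, -0.1043, -0.0938)
step 4: ξ=(vx,vy,ωz)=(-0.1406, -0.0656, -0.6362), dt=2.0 → body Δ=(-0.2841, 0.0575, -1.2723) → world pose (-0.2028, -0.0205, -1.3661)
step 5: ξ=(vx,vy,ωz)=(-0.2531, -0.0844, -0.2344), dt=0.5 → body Δ=(-0.1287, -0.0347, -0.1172) → world pose (-0.2629, 0.0985, -1.4833)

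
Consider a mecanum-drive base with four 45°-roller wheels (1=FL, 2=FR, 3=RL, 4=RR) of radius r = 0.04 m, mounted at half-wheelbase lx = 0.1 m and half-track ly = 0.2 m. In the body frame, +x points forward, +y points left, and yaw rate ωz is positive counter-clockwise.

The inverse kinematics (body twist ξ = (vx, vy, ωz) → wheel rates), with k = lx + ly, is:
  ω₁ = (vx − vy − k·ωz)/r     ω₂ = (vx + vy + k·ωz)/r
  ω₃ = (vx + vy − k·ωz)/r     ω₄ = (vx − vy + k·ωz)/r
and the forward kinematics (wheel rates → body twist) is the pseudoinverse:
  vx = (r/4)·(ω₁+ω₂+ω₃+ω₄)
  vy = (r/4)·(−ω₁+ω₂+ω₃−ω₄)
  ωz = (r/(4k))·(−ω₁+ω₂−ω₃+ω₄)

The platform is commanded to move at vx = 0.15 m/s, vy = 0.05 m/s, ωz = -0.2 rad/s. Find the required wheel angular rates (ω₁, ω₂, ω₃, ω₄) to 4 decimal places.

(4.0000, 3.5000, 6.5000, 1.0000)

k = lx + ly = 0.1 + 0.2 = 0.3000;  k·ωz = 0.3000·-0.2 = -0.0600
ω₁ (FL) = (vx − vy − k·ωz)/r = 0.1600/0.04 = 4.0000
ω₂ (FR) = (vx + vy + k·ωz)/r = 0.1400/0.04 = 3.5000
ω₃ (RL) = (vx + vy − k·ωz)/r = 0.2600/0.04 = 6.5000
ω₄ (RR) = (vx − vy + k·ωz)/r = 0.0400/0.04 = 1.0000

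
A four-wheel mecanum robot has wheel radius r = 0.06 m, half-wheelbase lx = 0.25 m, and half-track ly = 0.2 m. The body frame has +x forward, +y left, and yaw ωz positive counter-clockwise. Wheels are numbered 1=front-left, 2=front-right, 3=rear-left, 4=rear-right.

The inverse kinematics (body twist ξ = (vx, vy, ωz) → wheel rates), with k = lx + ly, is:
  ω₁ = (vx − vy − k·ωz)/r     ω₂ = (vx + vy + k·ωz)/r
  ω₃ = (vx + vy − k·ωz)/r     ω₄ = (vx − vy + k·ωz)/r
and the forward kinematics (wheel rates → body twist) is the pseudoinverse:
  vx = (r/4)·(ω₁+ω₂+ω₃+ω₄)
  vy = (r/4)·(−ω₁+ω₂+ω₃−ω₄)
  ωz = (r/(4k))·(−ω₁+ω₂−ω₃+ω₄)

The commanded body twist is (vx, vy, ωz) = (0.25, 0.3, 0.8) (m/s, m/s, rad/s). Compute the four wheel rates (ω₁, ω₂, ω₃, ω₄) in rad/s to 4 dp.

(-6.8333, 15.1667, 3.1667, 5.1667)

k = lx + ly = 0.25 + 0.2 = 0.4500;  k·ωz = 0.4500·0.8 = 0.3600
ω₁ (FL) = (vx − vy − k·ωz)/r = -0.4100/0.06 = -6.8333
ω₂ (FR) = (vx + vy + k·ωz)/r = 0.9100/0.06 = 15.1667
ω₃ (RL) = (vx + vy − k·ωz)/r = 0.1900/0.06 = 3.1667
ω₄ (RR) = (vx − vy + k·ωz)/r = 0.3100/0.06 = 5.1667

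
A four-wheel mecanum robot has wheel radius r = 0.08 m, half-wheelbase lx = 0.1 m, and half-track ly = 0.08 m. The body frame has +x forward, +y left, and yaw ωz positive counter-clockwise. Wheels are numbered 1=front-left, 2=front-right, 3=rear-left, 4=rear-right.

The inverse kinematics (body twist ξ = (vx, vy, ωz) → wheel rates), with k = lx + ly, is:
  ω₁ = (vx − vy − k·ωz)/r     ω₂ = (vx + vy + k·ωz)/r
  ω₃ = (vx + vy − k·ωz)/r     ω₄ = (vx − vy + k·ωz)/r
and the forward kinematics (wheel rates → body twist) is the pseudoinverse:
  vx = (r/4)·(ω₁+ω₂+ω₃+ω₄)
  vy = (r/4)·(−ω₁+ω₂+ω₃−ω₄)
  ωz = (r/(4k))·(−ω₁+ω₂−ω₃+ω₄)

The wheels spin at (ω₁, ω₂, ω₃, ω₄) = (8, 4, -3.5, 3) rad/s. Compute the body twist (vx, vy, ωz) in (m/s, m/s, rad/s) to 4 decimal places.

(0.2300, -0.2100, 0.2778)

k = lx + ly = 0.1 + 0.08 = 0.1800
ω₁+ω₂+ω₃+ω₄ = 11.5000  →  vx = (0.08/4)·11.5000 = 0.2300
−ω₁+ω₂+ω₃−ω₄ = -10.5000  →  vy = (0.08/4)·-10.5000 = -0.2100
−ω₁+ω₂−ω₃+ω₄ = 2.5000  →  ωz = (0.08/0.7200)·2.5000 = 0.2778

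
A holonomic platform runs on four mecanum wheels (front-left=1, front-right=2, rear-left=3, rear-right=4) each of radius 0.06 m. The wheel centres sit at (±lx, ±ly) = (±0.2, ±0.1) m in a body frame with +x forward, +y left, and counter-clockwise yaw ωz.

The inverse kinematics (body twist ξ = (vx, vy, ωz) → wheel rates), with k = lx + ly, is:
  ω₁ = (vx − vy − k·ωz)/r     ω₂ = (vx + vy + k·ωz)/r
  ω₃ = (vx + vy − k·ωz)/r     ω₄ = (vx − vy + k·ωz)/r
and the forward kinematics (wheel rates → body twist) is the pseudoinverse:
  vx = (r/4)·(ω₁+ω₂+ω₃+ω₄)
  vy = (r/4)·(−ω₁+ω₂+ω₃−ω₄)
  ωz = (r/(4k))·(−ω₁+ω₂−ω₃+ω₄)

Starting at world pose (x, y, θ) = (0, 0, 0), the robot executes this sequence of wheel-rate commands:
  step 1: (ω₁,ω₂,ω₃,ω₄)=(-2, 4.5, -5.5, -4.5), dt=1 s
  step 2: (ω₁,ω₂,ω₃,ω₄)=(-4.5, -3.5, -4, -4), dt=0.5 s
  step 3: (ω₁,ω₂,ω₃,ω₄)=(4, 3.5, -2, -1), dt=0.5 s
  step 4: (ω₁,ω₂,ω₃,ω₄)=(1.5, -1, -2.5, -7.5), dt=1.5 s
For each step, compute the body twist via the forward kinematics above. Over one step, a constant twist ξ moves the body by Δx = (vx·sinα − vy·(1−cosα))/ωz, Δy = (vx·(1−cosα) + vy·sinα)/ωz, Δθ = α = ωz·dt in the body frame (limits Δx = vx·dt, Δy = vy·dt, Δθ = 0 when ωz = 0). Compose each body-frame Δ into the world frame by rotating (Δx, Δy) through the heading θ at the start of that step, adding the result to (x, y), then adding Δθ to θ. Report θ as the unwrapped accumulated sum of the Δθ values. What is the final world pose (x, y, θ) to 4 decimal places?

step 1: ξ=(vx,vy,ωz)=(-0.1125, 0.0825, 0.3750), dt=1.0 → body Δ=(-0.1252, 0.0597, 0.3750) → world pose (-0.1252, 0.0597, 0.3750)
step 2: ξ=(vx,vy,ωz)=(-0.2400, 0.0150, 0.0500), dt=0.5 → body Δ=(-0.1201, 0.0060, 0.0250) → world pose (-0.2391, 0.0213, 0.4000)
step 3: ξ=(vx,vy,ωz)=(0.0675, -0.0225, 0.0250), dt=0.5 → body Δ=(0.0338, -0.0110, 0.0125) → world pose (-0.2037, 0.0243, 0.4125)
step 4: ξ=(vx,vy,ωz)=(-0.1425, 0.0375, -0.3750), dt=1.5 → body Δ=(-0.1872, 0.1119, -0.5625) → world pose (-0.4200, 0.0518, -0.1500)

(-0.4200, 0.0518, -0.1500)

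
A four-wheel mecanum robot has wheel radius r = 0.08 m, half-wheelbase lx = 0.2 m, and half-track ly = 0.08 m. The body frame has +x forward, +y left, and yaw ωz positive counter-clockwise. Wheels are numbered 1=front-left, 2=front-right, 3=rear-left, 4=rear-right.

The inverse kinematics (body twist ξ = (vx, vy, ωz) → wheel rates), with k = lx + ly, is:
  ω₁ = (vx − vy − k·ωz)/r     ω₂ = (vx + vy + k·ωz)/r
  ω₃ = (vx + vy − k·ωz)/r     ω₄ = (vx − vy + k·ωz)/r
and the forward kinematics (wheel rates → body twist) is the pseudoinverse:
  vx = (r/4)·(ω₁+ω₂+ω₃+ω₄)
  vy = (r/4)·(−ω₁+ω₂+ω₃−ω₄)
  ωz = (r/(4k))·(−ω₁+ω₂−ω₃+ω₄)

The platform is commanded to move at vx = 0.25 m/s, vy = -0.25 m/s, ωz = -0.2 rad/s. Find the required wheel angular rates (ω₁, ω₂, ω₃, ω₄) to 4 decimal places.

k = lx + ly = 0.2 + 0.08 = 0.2800;  k·ωz = 0.2800·-0.2 = -0.0560
ω₁ (FL) = (vx − vy − k·ωz)/r = 0.5560/0.08 = 6.9500
ω₂ (FR) = (vx + vy + k·ωz)/r = -0.0560/0.08 = -0.7000
ω₃ (RL) = (vx + vy − k·ωz)/r = 0.0560/0.08 = 0.7000
ω₄ (RR) = (vx − vy + k·ωz)/r = 0.4440/0.08 = 5.5500

(6.9500, -0.7000, 0.7000, 5.5500)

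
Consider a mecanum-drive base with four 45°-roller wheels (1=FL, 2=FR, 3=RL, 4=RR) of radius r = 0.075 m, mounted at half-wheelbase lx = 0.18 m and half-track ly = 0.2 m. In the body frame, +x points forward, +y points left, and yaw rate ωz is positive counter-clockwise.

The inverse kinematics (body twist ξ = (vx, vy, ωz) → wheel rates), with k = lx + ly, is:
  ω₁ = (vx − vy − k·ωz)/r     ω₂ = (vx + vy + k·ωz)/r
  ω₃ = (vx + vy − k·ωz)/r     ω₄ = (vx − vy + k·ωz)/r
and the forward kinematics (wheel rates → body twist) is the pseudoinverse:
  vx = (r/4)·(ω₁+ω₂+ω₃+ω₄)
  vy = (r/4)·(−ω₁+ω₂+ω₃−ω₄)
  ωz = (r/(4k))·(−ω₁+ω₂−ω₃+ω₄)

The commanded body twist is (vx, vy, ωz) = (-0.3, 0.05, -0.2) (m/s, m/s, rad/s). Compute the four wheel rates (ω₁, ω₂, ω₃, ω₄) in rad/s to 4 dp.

k = lx + ly = 0.18 + 0.2 = 0.3800;  k·ωz = 0.3800·-0.2 = -0.0760
ω₁ (FL) = (vx − vy − k·ωz)/r = -0.2740/0.075 = -3.6533
ω₂ (FR) = (vx + vy + k·ωz)/r = -0.3260/0.075 = -4.3467
ω₃ (RL) = (vx + vy − k·ωz)/r = -0.1740/0.075 = -2.3200
ω₄ (RR) = (vx − vy + k·ωz)/r = -0.4260/0.075 = -5.6800

(-3.6533, -4.3467, -2.3200, -5.6800)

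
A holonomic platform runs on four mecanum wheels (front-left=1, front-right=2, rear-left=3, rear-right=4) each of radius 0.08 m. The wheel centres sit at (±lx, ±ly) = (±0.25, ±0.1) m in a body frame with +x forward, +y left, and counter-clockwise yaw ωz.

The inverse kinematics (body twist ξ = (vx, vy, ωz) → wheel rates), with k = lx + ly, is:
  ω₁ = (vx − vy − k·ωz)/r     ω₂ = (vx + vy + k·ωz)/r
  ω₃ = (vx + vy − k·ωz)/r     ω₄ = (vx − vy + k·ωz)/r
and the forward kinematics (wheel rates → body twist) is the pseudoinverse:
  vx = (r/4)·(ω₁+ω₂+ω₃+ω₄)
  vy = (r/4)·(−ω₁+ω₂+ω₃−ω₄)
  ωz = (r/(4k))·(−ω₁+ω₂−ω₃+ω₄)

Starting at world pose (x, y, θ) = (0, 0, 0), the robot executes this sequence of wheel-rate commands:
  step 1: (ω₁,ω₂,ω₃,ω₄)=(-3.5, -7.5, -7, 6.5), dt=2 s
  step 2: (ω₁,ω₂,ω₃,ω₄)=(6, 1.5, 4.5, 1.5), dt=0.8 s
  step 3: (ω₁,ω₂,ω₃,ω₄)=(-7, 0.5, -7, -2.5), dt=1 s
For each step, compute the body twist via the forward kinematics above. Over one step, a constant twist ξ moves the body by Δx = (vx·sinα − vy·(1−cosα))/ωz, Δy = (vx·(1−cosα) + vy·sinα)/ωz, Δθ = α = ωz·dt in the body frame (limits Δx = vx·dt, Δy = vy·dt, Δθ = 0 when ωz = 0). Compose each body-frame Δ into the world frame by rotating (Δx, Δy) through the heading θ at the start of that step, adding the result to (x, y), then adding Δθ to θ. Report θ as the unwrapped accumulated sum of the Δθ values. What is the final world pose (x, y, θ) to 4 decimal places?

(-0.0789, -0.8909, 1.4286)

step 1: ξ=(vx,vy,ωz)=(-0.2300, -0.3500, 0.5429), dt=2.0 → body Δ=(-0.0307, -0.7965, 1.0857) → world pose (-0.0307, -0.7965, 1.0857)
step 2: ξ=(vx,vy,ωz)=(0.2700, -0.0300, -0.4286), dt=0.8 → body Δ=(0.2077, -0.0602, -0.3429) → world pose (0.1194, -0.6408, 0.7429)
step 3: ξ=(vx,vy,ωz)=(-0.3200, 0.0600, 0.6857), dt=1.0 → body Δ=(-0.3153, -0.0501, 0.6857) → world pose (-0.0789, -0.8909, 1.4286)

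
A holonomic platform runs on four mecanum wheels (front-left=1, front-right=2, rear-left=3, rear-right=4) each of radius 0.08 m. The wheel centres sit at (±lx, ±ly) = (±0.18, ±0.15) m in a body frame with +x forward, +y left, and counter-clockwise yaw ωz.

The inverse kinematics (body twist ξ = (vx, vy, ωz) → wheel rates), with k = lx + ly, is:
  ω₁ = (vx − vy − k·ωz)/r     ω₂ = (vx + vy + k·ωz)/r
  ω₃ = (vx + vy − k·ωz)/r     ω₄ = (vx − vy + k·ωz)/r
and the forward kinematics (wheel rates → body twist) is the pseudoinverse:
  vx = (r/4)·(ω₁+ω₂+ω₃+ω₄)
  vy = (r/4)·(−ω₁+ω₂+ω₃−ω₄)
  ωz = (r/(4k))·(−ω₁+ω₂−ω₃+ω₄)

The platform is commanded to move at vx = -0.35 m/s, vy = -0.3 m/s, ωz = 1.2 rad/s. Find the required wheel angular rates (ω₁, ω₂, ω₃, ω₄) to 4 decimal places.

(-5.5750, -3.1750, -13.0750, 4.3250)

k = lx + ly = 0.18 + 0.15 = 0.3300;  k·ωz = 0.3300·1.2 = 0.3960
ω₁ (FL) = (vx − vy − k·ωz)/r = -0.4460/0.08 = -5.5750
ω₂ (FR) = (vx + vy + k·ωz)/r = -0.2540/0.08 = -3.1750
ω₃ (RL) = (vx + vy − k·ωz)/r = -1.0460/0.08 = -13.0750
ω₄ (RR) = (vx − vy + k·ωz)/r = 0.3460/0.08 = 4.3250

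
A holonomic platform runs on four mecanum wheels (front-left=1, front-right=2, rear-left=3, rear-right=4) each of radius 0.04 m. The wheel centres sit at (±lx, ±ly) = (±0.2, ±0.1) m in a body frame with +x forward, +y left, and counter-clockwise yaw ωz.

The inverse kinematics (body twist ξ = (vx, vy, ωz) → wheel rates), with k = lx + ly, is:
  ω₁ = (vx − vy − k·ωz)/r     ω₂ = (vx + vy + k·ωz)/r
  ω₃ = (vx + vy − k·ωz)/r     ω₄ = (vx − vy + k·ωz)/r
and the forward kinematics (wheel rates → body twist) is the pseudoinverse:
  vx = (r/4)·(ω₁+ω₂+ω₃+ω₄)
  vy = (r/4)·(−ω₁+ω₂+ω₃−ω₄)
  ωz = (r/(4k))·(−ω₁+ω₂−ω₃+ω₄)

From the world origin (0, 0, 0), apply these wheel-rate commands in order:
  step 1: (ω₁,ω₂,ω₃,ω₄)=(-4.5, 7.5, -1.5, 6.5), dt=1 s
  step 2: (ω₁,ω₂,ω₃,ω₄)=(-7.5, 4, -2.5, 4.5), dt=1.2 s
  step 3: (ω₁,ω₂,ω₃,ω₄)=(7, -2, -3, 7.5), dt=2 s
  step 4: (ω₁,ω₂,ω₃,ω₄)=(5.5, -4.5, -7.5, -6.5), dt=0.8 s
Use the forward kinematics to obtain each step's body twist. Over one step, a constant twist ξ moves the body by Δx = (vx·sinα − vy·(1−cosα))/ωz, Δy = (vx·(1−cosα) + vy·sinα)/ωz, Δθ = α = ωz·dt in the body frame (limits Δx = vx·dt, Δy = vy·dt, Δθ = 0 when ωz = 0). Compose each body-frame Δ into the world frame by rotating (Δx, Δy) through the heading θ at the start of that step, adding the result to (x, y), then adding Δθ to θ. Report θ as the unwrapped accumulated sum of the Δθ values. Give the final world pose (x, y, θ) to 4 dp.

step 1: ξ=(vx,vy,ωz)=(0.0800, 0.0400, 0.6667), dt=1.0 → body Δ=(0.0614, 0.0628, 0.6667) → world pose (0.0614, 0.0628, 0.6667)
step 2: ξ=(vx,vy,ωz)=(-0.0150, 0.0450, 0.6167), dt=1.2 → body Δ=(-0.0355, 0.0428, 0.7400) → world pose (0.0070, 0.0745, 1.4067)
step 3: ξ=(vx,vy,ωz)=(0.0950, -0.1950, 0.0500), dt=2.0 → body Δ=(0.2092, -0.3799, 0.1000) → world pose (0.4159, 0.2188, 1.5067)
step 4: ξ=(vx,vy,ωz)=(-0.1300, -0.1100, -0.3000), dt=0.8 → body Δ=(-0.1135, -0.0747, -0.2400) → world pose (0.4832, 0.1007, 1.2667)

(0.4832, 0.1007, 1.2667)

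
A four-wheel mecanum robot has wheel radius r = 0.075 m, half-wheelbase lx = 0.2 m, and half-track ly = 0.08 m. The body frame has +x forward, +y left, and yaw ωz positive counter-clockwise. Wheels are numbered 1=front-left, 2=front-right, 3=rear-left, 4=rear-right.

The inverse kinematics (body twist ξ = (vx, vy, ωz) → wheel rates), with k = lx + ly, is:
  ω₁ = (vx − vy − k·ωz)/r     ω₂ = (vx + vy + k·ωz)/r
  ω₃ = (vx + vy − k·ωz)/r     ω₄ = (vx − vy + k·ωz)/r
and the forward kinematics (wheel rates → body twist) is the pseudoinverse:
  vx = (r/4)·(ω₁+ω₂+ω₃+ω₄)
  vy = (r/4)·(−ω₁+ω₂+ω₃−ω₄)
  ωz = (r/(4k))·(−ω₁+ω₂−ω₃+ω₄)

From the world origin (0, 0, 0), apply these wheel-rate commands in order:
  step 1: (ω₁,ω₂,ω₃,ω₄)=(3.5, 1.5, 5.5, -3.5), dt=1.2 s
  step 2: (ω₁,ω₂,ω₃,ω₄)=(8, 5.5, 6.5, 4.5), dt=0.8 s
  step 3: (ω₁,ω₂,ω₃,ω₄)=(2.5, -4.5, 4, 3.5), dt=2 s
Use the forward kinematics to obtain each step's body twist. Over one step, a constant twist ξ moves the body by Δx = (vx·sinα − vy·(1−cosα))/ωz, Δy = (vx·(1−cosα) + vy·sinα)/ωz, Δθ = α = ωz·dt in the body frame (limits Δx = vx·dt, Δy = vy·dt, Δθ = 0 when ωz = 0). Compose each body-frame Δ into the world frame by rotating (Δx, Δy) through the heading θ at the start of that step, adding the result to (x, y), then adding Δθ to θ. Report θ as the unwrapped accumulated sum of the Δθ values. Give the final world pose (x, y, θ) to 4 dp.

(0.1489, -0.4250, -2.1295)

step 1: ξ=(vx,vy,ωz)=(0.1312, 0.1312, -0.7366), dt=1.2 → body Δ=(0.2030, 0.0726, -0.8839) → world pose (0.2030, 0.0726, -0.8839)
step 2: ξ=(vx,vy,ωz)=(0.4594, -0.0094, -0.3013), dt=0.8 → body Δ=(0.3631, -0.0515, -0.2411) → world pose (0.3934, -0.2408, -1.1250)
step 3: ξ=(vx,vy,ωz)=(0.1031, -0.1219, -0.5022), dt=2.0 → body Δ=(0.0608, -0.2999, -1.0045) → world pose (0.1489, -0.4250, -2.1295)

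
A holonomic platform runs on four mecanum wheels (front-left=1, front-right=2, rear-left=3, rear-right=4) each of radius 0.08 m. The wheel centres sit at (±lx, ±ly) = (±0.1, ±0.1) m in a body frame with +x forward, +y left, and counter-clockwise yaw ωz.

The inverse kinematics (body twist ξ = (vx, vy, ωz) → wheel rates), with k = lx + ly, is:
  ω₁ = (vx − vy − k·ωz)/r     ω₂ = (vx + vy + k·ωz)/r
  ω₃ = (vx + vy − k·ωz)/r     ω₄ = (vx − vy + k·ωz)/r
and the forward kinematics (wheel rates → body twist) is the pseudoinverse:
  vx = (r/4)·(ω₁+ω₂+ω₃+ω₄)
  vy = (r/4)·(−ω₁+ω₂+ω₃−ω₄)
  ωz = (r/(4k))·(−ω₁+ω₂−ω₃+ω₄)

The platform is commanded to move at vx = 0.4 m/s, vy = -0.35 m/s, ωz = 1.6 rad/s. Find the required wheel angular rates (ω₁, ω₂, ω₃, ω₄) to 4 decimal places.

k = lx + ly = 0.1 + 0.1 = 0.2000;  k·ωz = 0.2000·1.6 = 0.3200
ω₁ (FL) = (vx − vy − k·ωz)/r = 0.4300/0.08 = 5.3750
ω₂ (FR) = (vx + vy + k·ωz)/r = 0.3700/0.08 = 4.6250
ω₃ (RL) = (vx + vy − k·ωz)/r = -0.2700/0.08 = -3.3750
ω₄ (RR) = (vx − vy + k·ωz)/r = 1.0700/0.08 = 13.3750

(5.3750, 4.6250, -3.3750, 13.3750)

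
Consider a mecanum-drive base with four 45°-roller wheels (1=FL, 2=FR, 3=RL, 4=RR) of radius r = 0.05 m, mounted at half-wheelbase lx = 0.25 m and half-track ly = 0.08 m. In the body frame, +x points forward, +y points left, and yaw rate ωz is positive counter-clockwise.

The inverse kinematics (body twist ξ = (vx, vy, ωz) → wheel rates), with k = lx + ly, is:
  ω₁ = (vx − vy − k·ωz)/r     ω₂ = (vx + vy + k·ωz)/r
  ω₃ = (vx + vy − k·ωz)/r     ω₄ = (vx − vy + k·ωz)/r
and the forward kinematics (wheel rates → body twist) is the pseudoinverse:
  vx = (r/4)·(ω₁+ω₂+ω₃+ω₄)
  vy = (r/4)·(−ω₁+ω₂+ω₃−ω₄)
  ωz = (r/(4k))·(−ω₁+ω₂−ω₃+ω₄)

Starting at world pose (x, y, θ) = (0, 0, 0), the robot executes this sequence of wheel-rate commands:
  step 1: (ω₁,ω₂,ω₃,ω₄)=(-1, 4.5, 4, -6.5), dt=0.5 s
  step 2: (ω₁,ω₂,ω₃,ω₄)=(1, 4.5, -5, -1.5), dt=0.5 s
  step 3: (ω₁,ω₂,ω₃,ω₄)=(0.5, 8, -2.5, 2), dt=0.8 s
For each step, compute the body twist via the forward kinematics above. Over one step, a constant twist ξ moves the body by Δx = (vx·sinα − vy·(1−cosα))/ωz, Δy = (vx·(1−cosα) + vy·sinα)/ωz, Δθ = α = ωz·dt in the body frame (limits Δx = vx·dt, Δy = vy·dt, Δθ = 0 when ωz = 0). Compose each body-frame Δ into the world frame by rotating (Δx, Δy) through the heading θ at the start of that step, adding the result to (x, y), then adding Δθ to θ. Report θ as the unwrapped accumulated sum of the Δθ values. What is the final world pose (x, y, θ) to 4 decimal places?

step 1: ξ=(vx,vy,ωz)=(0.0125, 0.2000, -0.1894), dt=0.5 → body Δ=(0.0110, 0.0996, -0.0947) → world pose (0.0110, 0.0996, -0.0947)
step 2: ξ=(vx,vy,ωz)=(-0.0125, 0.0000, 0.2652), dt=0.5 → body Δ=(-0.0062, -0.0004, 0.1326) → world pose (0.0047, 0.0997, 0.0379)
step 3: ξ=(vx,vy,ωz)=(0.1000, 0.0375, 0.4545), dt=0.8 → body Δ=(0.0729, 0.0437, 0.3636) → world pose (0.0759, 0.1462, 0.4015)

(0.0759, 0.1462, 0.4015)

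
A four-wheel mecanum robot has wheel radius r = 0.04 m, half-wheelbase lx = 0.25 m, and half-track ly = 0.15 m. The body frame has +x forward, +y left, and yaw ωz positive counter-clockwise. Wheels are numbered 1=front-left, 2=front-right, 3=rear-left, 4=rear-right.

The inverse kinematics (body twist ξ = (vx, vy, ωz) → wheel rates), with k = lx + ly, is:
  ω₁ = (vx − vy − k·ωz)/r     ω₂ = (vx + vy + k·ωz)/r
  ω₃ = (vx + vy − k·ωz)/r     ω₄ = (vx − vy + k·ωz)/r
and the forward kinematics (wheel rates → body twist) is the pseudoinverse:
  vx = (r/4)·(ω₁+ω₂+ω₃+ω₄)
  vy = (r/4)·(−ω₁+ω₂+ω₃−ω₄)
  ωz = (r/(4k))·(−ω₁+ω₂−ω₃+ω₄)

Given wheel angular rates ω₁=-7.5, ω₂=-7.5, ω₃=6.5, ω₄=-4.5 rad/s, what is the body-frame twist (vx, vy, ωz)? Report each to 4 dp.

k = lx + ly = 0.25 + 0.15 = 0.4000
ω₁+ω₂+ω₃+ω₄ = -13.0000  →  vx = (0.04/4)·-13.0000 = -0.1300
−ω₁+ω₂+ω₃−ω₄ = 11.0000  →  vy = (0.04/4)·11.0000 = 0.1100
−ω₁+ω₂−ω₃+ω₄ = -11.0000  →  ωz = (0.04/1.6000)·-11.0000 = -0.2750

(-0.1300, 0.1100, -0.2750)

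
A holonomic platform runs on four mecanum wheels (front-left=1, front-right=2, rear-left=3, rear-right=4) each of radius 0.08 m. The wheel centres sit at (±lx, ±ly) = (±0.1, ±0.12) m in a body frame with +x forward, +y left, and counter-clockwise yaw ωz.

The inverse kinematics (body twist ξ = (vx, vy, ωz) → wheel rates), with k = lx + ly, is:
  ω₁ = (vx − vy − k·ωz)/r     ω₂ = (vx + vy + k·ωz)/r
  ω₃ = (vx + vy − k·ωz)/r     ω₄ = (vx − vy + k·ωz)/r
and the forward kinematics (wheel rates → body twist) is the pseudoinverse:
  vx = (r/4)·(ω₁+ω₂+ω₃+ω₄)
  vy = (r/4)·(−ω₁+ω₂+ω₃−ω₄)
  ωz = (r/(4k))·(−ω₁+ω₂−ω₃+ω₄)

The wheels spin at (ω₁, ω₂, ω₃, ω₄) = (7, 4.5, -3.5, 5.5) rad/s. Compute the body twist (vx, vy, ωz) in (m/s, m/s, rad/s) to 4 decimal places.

k = lx + ly = 0.1 + 0.12 = 0.2200
ω₁+ω₂+ω₃+ω₄ = 13.5000  →  vx = (0.08/4)·13.5000 = 0.2700
−ω₁+ω₂+ω₃−ω₄ = -11.5000  →  vy = (0.08/4)·-11.5000 = -0.2300
−ω₁+ω₂−ω₃+ω₄ = 6.5000  →  ωz = (0.08/0.8800)·6.5000 = 0.5909

(0.2700, -0.2300, 0.5909)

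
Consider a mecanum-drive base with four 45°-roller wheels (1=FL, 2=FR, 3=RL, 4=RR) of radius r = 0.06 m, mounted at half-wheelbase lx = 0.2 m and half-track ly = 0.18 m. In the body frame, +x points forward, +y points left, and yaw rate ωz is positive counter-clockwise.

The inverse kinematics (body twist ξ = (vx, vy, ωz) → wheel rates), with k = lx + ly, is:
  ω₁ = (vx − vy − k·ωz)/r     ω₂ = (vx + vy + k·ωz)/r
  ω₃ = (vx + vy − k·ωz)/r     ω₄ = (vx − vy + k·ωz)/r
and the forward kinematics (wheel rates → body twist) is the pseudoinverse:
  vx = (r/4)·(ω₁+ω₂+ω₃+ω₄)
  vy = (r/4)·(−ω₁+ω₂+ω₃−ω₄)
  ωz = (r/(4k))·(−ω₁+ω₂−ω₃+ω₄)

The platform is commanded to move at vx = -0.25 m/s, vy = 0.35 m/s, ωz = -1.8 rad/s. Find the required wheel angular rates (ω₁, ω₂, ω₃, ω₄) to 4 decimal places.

(1.4000, -9.7333, 13.0667, -21.4000)

k = lx + ly = 0.2 + 0.18 = 0.3800;  k·ωz = 0.3800·-1.8 = -0.6840
ω₁ (FL) = (vx − vy − k·ωz)/r = 0.0840/0.06 = 1.4000
ω₂ (FR) = (vx + vy + k·ωz)/r = -0.5840/0.06 = -9.7333
ω₃ (RL) = (vx + vy − k·ωz)/r = 0.7840/0.06 = 13.0667
ω₄ (RR) = (vx − vy + k·ωz)/r = -1.2840/0.06 = -21.4000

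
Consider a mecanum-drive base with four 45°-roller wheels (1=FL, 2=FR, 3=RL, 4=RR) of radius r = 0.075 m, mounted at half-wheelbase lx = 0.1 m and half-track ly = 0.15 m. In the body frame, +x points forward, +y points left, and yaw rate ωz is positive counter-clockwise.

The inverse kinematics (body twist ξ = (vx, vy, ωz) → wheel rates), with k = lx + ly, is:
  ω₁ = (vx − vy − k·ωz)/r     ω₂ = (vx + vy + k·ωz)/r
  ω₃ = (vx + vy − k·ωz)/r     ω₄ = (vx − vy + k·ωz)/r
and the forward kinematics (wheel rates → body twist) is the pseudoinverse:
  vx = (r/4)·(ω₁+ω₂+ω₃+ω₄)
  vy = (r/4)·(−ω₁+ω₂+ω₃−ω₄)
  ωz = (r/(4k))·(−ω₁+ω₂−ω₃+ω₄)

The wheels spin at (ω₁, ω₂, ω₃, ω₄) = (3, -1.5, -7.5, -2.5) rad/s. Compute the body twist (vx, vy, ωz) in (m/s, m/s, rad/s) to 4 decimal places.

k = lx + ly = 0.1 + 0.15 = 0.2500
ω₁+ω₂+ω₃+ω₄ = -8.5000  →  vx = (0.075/4)·-8.5000 = -0.1594
−ω₁+ω₂+ω₃−ω₄ = -9.5000  →  vy = (0.075/4)·-9.5000 = -0.1781
−ω₁+ω₂−ω₃+ω₄ = 0.5000  →  ωz = (0.075/1.0000)·0.5000 = 0.0375

(-0.1594, -0.1781, 0.0375)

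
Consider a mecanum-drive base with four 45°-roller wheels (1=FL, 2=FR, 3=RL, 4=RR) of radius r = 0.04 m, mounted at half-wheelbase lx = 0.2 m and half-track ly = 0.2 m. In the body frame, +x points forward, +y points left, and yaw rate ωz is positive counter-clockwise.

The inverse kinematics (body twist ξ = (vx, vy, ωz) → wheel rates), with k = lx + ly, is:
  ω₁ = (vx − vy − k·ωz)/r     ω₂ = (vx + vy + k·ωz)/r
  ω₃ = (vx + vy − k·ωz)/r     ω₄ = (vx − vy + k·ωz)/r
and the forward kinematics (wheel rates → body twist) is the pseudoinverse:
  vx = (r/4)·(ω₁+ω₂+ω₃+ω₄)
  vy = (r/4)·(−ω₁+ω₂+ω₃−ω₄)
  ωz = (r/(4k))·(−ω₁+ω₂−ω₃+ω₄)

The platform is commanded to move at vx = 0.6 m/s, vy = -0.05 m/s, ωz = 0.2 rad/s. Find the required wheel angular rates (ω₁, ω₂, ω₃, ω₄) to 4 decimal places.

k = lx + ly = 0.2 + 0.2 = 0.4000;  k·ωz = 0.4000·0.2 = 0.0800
ω₁ (FL) = (vx − vy − k·ωz)/r = 0.5700/0.04 = 14.2500
ω₂ (FR) = (vx + vy + k·ωz)/r = 0.6300/0.04 = 15.7500
ω₃ (RL) = (vx + vy − k·ωz)/r = 0.4700/0.04 = 11.7500
ω₄ (RR) = (vx − vy + k·ωz)/r = 0.7300/0.04 = 18.2500

(14.2500, 15.7500, 11.7500, 18.2500)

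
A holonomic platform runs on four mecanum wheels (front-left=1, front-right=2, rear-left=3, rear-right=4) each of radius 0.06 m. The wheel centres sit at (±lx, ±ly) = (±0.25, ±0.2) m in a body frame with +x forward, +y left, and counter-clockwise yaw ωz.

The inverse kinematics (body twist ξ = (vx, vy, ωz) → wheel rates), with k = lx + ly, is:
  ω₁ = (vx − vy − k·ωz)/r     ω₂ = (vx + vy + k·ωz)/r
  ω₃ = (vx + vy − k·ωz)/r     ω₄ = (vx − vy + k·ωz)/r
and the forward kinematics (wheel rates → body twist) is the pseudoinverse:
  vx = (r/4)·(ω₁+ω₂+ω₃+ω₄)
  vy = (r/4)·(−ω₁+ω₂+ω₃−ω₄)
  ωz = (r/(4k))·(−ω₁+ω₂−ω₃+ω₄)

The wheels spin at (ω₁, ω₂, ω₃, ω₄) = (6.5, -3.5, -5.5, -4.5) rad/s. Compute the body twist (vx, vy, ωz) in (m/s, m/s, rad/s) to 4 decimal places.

k = lx + ly = 0.25 + 0.2 = 0.4500
ω₁+ω₂+ω₃+ω₄ = -7.0000  →  vx = (0.06/4)·-7.0000 = -0.1050
−ω₁+ω₂+ω₃−ω₄ = -11.0000  →  vy = (0.06/4)·-11.0000 = -0.1650
−ω₁+ω₂−ω₃+ω₄ = -9.0000  →  ωz = (0.06/1.8000)·-9.0000 = -0.3000

(-0.1050, -0.1650, -0.3000)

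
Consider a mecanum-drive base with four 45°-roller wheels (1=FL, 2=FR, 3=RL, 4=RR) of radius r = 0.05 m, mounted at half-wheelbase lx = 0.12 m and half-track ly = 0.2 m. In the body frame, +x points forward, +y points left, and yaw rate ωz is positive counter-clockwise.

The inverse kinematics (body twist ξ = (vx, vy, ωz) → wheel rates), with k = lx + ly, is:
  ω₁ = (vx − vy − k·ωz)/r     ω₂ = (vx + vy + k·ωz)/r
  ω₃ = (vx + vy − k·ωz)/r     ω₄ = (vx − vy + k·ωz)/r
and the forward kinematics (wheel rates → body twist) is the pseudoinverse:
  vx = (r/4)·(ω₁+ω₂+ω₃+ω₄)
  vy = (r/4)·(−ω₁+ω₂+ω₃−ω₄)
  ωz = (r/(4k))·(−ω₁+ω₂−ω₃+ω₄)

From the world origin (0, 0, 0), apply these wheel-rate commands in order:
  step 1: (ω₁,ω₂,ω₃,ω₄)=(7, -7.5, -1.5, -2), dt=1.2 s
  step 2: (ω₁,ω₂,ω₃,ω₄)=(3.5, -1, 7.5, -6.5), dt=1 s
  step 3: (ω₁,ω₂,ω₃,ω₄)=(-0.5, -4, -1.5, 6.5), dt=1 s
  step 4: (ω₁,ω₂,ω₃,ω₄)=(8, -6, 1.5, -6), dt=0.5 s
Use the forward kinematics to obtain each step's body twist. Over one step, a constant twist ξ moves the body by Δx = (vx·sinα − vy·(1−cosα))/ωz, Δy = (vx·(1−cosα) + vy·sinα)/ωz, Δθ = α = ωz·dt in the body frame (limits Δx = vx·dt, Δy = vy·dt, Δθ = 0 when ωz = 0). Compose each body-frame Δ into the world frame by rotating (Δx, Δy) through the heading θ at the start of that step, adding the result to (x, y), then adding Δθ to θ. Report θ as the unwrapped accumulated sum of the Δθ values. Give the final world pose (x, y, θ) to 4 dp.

step 1: ξ=(vx,vy,ωz)=(-0.0500, -0.1750, -0.5859), dt=1.2 → body Δ=(-0.1260, -0.1729, -0.7031) → world pose (-0.1260, -0.1729, -0.7031)
step 2: ξ=(vx,vy,ωz)=(0.0437, 0.1187, -0.7227), dt=1.0 → body Δ=(0.0811, 0.0935, -0.7227) → world pose (-0.0036, -0.1540, -1.4258)
step 3: ξ=(vx,vy,ωz)=(0.0062, -0.1438, 0.1758), dt=1.0 → body Δ=(0.0188, -0.1425, 0.1758) → world pose (-0.1419, -0.1932, -1.2500)
step 4: ξ=(vx,vy,ωz)=(-0.0313, -0.0813, -0.8398), dt=0.5 → body Δ=(-0.0236, -0.0362, -0.4199) → world pose (-0.1837, -0.1822, -1.6699)

(-0.1837, -0.1822, -1.6699)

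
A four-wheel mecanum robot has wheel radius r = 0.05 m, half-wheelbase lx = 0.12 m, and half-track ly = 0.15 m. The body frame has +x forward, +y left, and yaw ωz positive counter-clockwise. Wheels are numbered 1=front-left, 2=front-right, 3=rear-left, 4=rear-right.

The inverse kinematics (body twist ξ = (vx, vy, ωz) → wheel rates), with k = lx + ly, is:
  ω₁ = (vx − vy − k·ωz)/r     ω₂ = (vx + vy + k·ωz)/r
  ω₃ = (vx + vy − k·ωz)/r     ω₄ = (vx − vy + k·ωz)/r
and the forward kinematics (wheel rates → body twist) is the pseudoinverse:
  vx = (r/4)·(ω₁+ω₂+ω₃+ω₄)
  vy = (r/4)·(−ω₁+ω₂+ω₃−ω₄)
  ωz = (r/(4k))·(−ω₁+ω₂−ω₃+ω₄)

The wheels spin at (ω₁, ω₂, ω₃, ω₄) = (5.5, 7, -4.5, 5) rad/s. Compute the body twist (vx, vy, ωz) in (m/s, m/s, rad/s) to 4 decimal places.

k = lx + ly = 0.12 + 0.15 = 0.2700
ω₁+ω₂+ω₃+ω₄ = 13.0000  →  vx = (0.05/4)·13.0000 = 0.1625
−ω₁+ω₂+ω₃−ω₄ = -8.0000  →  vy = (0.05/4)·-8.0000 = -0.1000
−ω₁+ω₂−ω₃+ω₄ = 11.0000  →  ωz = (0.05/1.0800)·11.0000 = 0.5093

(0.1625, -0.1000, 0.5093)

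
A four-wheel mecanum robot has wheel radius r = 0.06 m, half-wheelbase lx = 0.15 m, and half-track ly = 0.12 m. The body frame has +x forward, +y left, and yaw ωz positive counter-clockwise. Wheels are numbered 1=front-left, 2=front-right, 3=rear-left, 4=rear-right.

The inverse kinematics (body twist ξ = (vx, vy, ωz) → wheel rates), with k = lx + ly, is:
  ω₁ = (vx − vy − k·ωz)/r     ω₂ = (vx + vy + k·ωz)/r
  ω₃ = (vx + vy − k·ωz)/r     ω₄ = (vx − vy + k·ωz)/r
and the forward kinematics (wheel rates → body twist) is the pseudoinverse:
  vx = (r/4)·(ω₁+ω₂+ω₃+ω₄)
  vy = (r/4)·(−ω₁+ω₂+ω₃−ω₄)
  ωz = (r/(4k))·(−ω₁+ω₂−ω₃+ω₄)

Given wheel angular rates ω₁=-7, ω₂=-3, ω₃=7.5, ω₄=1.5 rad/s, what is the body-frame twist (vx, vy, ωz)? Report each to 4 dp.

(-0.0150, 0.1500, -0.1111)

k = lx + ly = 0.15 + 0.12 = 0.2700
ω₁+ω₂+ω₃+ω₄ = -1.0000  →  vx = (0.06/4)·-1.0000 = -0.0150
−ω₁+ω₂+ω₃−ω₄ = 10.0000  →  vy = (0.06/4)·10.0000 = 0.1500
−ω₁+ω₂−ω₃+ω₄ = -2.0000  →  ωz = (0.06/1.0800)·-2.0000 = -0.1111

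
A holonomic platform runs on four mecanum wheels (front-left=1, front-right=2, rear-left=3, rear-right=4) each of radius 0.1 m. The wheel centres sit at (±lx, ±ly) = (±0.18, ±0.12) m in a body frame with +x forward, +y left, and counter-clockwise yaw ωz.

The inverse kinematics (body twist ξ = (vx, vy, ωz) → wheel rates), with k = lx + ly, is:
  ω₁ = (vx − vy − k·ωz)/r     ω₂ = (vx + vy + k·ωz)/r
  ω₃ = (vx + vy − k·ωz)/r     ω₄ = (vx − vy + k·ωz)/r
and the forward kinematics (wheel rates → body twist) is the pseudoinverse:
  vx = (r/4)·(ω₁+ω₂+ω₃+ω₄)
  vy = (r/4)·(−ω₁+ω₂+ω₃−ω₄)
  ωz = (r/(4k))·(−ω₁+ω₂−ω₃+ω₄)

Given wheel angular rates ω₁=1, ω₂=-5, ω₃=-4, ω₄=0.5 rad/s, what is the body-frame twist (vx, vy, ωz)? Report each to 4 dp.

(-0.1875, -0.2625, -0.1250)

k = lx + ly = 0.18 + 0.12 = 0.3000
ω₁+ω₂+ω₃+ω₄ = -7.5000  →  vx = (0.1/4)·-7.5000 = -0.1875
−ω₁+ω₂+ω₃−ω₄ = -10.5000  →  vy = (0.1/4)·-10.5000 = -0.2625
−ω₁+ω₂−ω₃+ω₄ = -1.5000  →  ωz = (0.1/1.2000)·-1.5000 = -0.1250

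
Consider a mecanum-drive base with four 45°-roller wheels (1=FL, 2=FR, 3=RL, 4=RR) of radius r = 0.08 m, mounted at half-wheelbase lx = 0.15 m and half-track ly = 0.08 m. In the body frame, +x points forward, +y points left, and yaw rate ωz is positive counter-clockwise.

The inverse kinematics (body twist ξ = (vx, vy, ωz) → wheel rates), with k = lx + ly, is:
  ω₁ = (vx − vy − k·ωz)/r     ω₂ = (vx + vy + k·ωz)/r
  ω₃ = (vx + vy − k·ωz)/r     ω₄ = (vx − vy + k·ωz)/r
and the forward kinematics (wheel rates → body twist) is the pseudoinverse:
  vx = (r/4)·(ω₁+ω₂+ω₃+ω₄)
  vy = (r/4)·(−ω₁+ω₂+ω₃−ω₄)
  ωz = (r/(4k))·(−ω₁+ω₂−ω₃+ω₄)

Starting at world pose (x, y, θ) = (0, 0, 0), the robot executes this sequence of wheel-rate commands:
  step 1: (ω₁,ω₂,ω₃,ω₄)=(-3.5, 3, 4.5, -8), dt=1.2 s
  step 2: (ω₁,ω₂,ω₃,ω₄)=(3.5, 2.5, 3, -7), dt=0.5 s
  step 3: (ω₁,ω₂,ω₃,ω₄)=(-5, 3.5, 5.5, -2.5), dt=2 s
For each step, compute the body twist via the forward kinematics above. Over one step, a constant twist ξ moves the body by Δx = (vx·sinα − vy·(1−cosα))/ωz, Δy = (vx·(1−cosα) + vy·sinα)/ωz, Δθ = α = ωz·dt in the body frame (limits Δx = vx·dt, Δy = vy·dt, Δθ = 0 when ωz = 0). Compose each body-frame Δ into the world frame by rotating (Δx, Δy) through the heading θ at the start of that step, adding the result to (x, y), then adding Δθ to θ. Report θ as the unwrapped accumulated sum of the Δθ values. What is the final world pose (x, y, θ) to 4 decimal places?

(0.7341, 0.7683, -1.0174)

step 1: ξ=(vx,vy,ωz)=(-0.0800, 0.3800, -0.5217), dt=1.2 → body Δ=(0.0483, 0.4559, -0.6261) → world pose (0.0483, 0.4559, -0.6261)
step 2: ξ=(vx,vy,ωz)=(0.0400, 0.1800, -0.9565), dt=0.5 → body Δ=(0.0404, 0.0819, -0.4783) → world pose (0.1290, 0.4986, -1.1043)
step 3: ξ=(vx,vy,ωz)=(0.0300, 0.3300, 0.0435), dt=2.0 → body Δ=(0.0312, 0.6618, 0.0870) → world pose (0.7341, 0.7683, -1.0174)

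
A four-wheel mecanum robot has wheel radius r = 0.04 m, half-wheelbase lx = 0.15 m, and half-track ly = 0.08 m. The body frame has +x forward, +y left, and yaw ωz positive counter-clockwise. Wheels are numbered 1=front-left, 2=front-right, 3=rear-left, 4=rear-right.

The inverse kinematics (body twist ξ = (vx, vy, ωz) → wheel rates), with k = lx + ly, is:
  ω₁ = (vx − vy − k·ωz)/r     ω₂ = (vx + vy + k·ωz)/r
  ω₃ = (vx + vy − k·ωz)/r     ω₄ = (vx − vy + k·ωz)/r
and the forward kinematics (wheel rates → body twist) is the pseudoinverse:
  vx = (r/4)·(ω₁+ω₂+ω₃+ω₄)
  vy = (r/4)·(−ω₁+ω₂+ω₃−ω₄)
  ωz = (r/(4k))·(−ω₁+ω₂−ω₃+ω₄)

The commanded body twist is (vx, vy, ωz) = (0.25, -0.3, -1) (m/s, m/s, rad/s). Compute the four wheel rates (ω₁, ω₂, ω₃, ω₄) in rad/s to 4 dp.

(19.5000, -7.0000, 4.5000, 8.0000)

k = lx + ly = 0.15 + 0.08 = 0.2300;  k·ωz = 0.2300·-1 = -0.2300
ω₁ (FL) = (vx − vy − k·ωz)/r = 0.7800/0.04 = 19.5000
ω₂ (FR) = (vx + vy + k·ωz)/r = -0.2800/0.04 = -7.0000
ω₃ (RL) = (vx + vy − k·ωz)/r = 0.1800/0.04 = 4.5000
ω₄ (RR) = (vx − vy + k·ωz)/r = 0.3200/0.04 = 8.0000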